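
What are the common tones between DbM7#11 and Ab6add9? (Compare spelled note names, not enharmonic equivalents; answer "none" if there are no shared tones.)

F, A♭, C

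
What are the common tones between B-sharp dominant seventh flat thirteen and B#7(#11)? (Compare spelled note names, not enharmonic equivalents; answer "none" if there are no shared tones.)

B# D## F## A#

B-sharp dominant seventh flat thirteen: B# D## F## A# G#
B#7(#11): B# D## F## A# E##
Common to both → B#, D##, F##, A#.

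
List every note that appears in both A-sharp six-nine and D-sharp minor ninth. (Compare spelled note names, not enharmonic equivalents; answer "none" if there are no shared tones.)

A-sharp six-nine = A-sharp, C-double-sharp, E-sharp, F-double-sharp, B-sharp.
D-sharp minor ninth = D-sharp, F-sharp, A-sharp, C-sharp, E-sharp.
Shared: A-sharp, E-sharp.

A-sharp – E-sharp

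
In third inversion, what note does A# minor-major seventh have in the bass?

A# minor-major seventh in root position is A#–C#–E#–G##.
Third inversion places the seventh in the bass, which is G##.

G##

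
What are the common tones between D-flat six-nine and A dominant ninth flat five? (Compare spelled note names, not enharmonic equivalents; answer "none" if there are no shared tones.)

E-flat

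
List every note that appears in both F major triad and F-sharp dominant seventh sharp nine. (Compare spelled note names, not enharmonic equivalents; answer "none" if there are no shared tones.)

none

F major triad = F, A, C.
F-sharp dominant seventh sharp nine = F-sharp, A-sharp, C-sharp, E, G-double-sharp.
Shared: none.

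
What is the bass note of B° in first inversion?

B° = B–D–F. First inversion → third in the bass = D.

D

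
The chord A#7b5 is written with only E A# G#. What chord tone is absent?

C##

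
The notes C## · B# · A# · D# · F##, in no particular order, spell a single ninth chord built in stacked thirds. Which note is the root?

Stacking in thirds gives B# – D# – F## – A# – C##, so B# is the root — B# minor ninth.

B#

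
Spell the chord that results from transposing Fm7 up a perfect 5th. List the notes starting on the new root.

C Eb G Bb

F up a perfect 5th → C. New chord: C minor seventh.
Root: C
Minor 3rd (3rd): Eb
Perfect 5th (5th): G
Minor 7th (7th): Bb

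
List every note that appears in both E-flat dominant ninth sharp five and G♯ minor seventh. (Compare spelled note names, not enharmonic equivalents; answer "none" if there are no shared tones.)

E-flat dominant ninth sharp five: E-flat G B D-flat F
G♯ minor seventh: G-sharp B D-sharp F-sharp
Common to both → B.

B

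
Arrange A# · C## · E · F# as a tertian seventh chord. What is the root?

F#

Arranged so that each adjacent pair is a third by letter name: F# – A# – C## – E.
The bottom of that stack, F#, is the root (this is F# augmented seventh).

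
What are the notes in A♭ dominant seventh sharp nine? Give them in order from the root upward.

Root Ab, quality dominant seventh sharp nine:
root → Ab
3rd (major 3rd) → C
5th (perfect 5th) → Eb
7th (minor 7th) → Gb
9th (augmented 9th) → B

Ab, C, Eb, Gb, B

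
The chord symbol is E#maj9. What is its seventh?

D##

Root of E#maj9 = E#. The 7th is a major 7th: E# up a major 7th → D##.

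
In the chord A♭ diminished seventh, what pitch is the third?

Root of A♭ diminished seventh = Ab. The 3rd is a minor 3rd: Ab up a minor 3rd → Cb.

Cb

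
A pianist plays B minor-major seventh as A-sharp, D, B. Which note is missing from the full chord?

B minor-major seventh = B, D, F-sharp, A-sharp. The voicing lacks the 5th (perfect 5th), F-sharp.

F-sharp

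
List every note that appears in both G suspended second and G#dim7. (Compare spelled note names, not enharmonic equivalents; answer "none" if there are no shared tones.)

G suspended second: G A D
G#dim7: G# B D F
Common to both → D.

D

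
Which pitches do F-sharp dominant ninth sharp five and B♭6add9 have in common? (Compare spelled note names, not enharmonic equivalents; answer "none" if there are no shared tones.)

none

F-sharp dominant ninth sharp five: F# A# C## E G#
B♭6add9: Bb D F G C
Common to both → none.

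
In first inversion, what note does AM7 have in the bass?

AM7 = A–C#–E–G#. First inversion → third in the bass = C#.

C#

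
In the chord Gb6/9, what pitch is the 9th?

Gb6/9 is built on Gb; its 9th is a major 9th above the root.
A second above G uses the letter A, and the major 9th above Gb is Ab.

Ab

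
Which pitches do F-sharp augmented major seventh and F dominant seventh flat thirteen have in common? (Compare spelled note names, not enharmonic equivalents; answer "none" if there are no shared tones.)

none

F-sharp augmented major seventh: F-sharp A-sharp C-double-sharp E-sharp
F dominant seventh flat thirteen: F A C E-flat D-flat
Common to both → none.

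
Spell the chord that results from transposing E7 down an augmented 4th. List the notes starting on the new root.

B♭  D  F  A♭

Transposed root: E → B♭ (augmented 4th down). So we spell B♭ dominant seventh:
B♭ — root
D — major 3rd
F — perfect 5th
A♭ — minor 7th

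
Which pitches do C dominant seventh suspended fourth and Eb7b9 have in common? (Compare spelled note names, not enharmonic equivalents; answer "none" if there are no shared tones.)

G – Bb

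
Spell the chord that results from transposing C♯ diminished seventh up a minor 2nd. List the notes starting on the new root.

C♯ up a minor 2nd → D. New chord: D diminished seventh.
Root: D
Minor 3rd (3rd): F
Diminished 5th (5th): A♭
Diminished 7th (7th): C♭

D F A♭ C♭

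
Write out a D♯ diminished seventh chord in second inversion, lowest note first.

In root position, D♯ diminished seventh is D-sharp–F-sharp–A–C.
Second inversion puts the fifth (A) in the bass.

A, C, D-sharp, F-sharp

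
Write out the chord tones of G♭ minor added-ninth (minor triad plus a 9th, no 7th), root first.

Root Gb, quality minor added-ninth:
Gb — root
Bbb — minor 3rd
Db — perfect 5th
Ab — major 9th

Gb  Bbb  Db  Ab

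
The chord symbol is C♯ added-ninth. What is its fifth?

C♯ added-ninth is built on C-sharp; its 5th is a perfect 5th above the root.
A fifth above C uses the letter G, and the perfect 5th above C-sharp is G-sharp.

G-sharp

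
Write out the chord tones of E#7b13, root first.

E#7b13: dominant seventh flat thirteen on E#.
Root: E#
Major 3rd (3rd): G##
Perfect 5th (5th): B#
Minor 7th (7th): D#
Minor 13th (13th): C#

E#, G##, B#, D#, C#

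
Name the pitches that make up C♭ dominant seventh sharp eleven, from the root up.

Root Cb, quality dominant seventh sharp eleven:
root → Cb
3rd (major 3rd) → Eb
5th (perfect 5th) → Gb
7th (minor 7th) → Bbb
11th (augmented 11th) → F

Cb – Eb – Gb – Bbb – F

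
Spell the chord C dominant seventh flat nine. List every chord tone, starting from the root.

C dominant seventh flat nine is a dominant seventh flat nine built on C.
- root: C
- major 3rd: E
- perfect 5th: G
- minor 7th: Bb
- minor 9th: Db

C, E, G, Bb, Db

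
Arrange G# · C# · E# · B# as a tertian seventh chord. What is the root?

Stacking in thirds gives C# – E# – G# – B#, so C# is the root — C# major seventh.

C#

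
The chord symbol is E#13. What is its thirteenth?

E#13 is built on E♯; its 13th is a major 13th above the root.
A sixth above E uses the letter C, and the major 13th above E♯ is C𝄪.

C𝄪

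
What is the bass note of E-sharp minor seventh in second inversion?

E-sharp minor seventh in root position is E#–G#–B#–D#.
Second inversion places the fifth in the bass, which is B#.

B#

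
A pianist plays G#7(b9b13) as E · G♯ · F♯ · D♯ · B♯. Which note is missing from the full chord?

A

The full G#7(b9b13) chord is G♯, B♯, D♯, F♯, A, E.
Comparing with the voicing, the minor 9th (9th) — A — is absent.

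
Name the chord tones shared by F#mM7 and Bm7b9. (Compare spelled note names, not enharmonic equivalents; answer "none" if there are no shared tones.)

F#, A

F#mM7: F# A C# E#
Bm7b9: B D F# A C
Common to both → F#, A.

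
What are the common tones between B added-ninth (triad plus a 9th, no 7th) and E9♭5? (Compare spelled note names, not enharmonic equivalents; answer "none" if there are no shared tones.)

F#

B added-ninth: B D# F# C#
E9♭5: E G# Bb D F#
Common to both → F#.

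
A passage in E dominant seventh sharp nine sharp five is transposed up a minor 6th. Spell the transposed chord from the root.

A minor 6th up from E is C, so the new chord is C dominant seventh sharp nine sharp five.
- root: C
- major 3rd: E
- augmented 5th: G-sharp
- minor 7th: B-flat
- augmented 9th: D-sharp

C  E  G-sharp  B-flat  D-sharp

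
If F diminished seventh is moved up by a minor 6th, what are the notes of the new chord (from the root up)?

F up a minor 6th → D-flat. New chord: D-flat diminished seventh.
root → D-flat
3rd (minor 3rd) → F-flat
5th (diminished 5th) → A-double-flat
7th (diminished 7th) → C-double-flat

D-flat, F-flat, A-double-flat, C-double-flat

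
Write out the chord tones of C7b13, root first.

C E G Bb Ab

C7b13: dominant seventh flat thirteen on C.
C — root
E — major 3rd
G — perfect 5th
Bb — minor 7th
Ab — minor 13th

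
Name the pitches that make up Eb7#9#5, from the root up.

Eb – G – B – Db – F#

Eb7#9#5 is a dominant seventh sharp nine sharp five built on Eb.
Root: Eb
Major 3rd (3rd): G
Augmented 5th (5th): B
Minor 7th (7th): Db
Augmented 9th (9th): F#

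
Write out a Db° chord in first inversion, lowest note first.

F♭ A𝄫 D♭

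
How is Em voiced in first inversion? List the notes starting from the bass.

G  B  E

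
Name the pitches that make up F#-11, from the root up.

Root F#, quality minor eleventh:
root → F#
3rd (minor 3rd) → A
5th (perfect 5th) → C#
7th (minor 7th) → E
9th (major 9th) → G#
11th (perfect 11th) → B

F#, A, C#, E, G#, B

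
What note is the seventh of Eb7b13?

Db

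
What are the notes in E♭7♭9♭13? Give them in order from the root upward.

E♭7♭9♭13 is a dominant seventh flat nine flat thirteen built on Eb.
- root: Eb
- major 3rd: G
- perfect 5th: Bb
- minor 7th: Db
- minor 9th: Fb
- minor 13th: Cb

Eb – G – Bb – Db – Fb – Cb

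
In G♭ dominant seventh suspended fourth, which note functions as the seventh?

F♭

Root of G♭ dominant seventh suspended fourth = G♭. The 7th is a minor 7th: G♭ up a minor 7th → F♭.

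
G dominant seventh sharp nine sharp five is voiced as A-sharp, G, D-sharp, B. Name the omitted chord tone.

F

The full G dominant seventh sharp nine sharp five chord is G, B, D-sharp, F, A-sharp.
Comparing with the voicing, the minor 7th (7th) — F — is absent.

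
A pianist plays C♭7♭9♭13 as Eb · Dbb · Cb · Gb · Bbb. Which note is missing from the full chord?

C♭7♭9♭13 = Cb, Eb, Gb, Bbb, Dbb, Abb. The voicing lacks the 13th (minor 13th), Abb.

Abb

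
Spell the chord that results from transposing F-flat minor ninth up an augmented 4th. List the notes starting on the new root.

Transposed root: F-flat → B-flat (augmented 4th up). So we spell B-flat minor ninth:
B-flat — root
D-flat — minor 3rd
F — perfect 5th
A-flat — minor 7th
C — major 9th

B-flat D-flat F A-flat C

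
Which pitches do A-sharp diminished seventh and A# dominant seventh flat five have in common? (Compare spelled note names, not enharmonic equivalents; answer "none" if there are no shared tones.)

A-sharp diminished seventh = A-sharp, C-sharp, E, G.
A# dominant seventh flat five = A-sharp, C-double-sharp, E, G-sharp.
Shared: A-sharp, E.

A-sharp  E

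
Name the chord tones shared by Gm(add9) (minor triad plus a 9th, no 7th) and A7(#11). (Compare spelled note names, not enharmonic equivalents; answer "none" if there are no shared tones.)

G  A

Gm(add9): G B♭ D A
A7(#11): A C♯ E G D♯
Common to both → G, A.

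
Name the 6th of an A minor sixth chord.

A minor sixth is built on A; its 6th is a major 6th above the root.
A sixth above A uses the letter F, and the major 6th above A is F-sharp.

F-sharp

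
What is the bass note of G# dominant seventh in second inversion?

G# dominant seventh in root position is G#–B#–D#–F#.
Second inversion places the fifth in the bass, which is D#.

D#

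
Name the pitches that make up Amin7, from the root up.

A  C  E  G

Root A, quality minor seventh:
Root: A
Minor 3rd (3rd): C
Perfect 5th (5th): E
Minor 7th (7th): G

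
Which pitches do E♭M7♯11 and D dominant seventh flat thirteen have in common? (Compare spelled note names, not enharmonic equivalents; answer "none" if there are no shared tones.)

B♭  D  A

E♭M7♯11: E♭ G B♭ D A
D dominant seventh flat thirteen: D F♯ A C B♭
Common to both → B♭, D, A.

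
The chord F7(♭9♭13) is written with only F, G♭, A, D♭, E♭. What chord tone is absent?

C

The full F7(♭9♭13) chord is F, A, C, E♭, G♭, D♭.
Comparing with the voicing, the perfect 5th (5th) — C — is absent.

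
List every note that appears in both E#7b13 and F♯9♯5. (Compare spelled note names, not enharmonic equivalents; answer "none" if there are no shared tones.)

E#7b13: E♯ G𝄪 B♯ D♯ C♯
F♯9♯5: F♯ A♯ C𝄪 E G♯
Common to both → none.

none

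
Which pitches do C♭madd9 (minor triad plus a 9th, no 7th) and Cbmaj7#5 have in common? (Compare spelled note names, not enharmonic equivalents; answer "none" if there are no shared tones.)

C♭madd9: Cb Ebb Gb Db
Cbmaj7#5: Cb Eb G Bb
Common to both → Cb.

Cb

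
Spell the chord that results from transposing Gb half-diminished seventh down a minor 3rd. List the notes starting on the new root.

E♭, G♭, B𝄫, D♭

A minor 3rd down from G♭ is E♭, so the new chord is E♭ half-diminished seventh.
E♭ — root
G♭ — minor 3rd
B𝄫 — diminished 5th
D♭ — minor 7th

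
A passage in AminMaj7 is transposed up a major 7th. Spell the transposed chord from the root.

G♯ B D♯ F𝄪

A major 7th up from A is G♯, so the new chord is G♯ minor-major seventh.
- root: G♯
- minor 3rd: B
- perfect 5th: D♯
- major 7th: F𝄪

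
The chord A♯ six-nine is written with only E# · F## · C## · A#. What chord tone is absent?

B#

A♯ six-nine = A#, C##, E#, F##, B#. The voicing lacks the 9th (major 9th), B#.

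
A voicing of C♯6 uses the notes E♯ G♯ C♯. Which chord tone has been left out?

A♯

C♯6 = C♯, E♯, G♯, A♯. The voicing lacks the 6th (major 6th), A♯.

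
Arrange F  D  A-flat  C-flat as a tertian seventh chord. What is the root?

D

Arranged so that each adjacent pair is a third by letter name: D – F – A-flat – C-flat.
The bottom of that stack, D, is the root (this is D diminished seventh).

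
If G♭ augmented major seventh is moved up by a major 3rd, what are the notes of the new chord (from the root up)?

B-flat, D, F-sharp, A

Transposed root: G-flat → B-flat (major 3rd up). So we spell B-flat augmented major seventh:
Root: B-flat
Major 3rd (3rd): D
Augmented 5th (5th): F-sharp
Major 7th (7th): A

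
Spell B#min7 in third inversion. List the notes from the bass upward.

A#  B#  D#  F##

In root position, B#min7 is B#–D#–F##–A#.
Third inversion puts the seventh (A#) in the bass.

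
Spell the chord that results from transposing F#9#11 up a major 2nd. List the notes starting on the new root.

Transposed root: F# → G# (major 2nd up). So we spell G# dominant ninth sharp eleven:
Root: G#
Major 3rd (3rd): B#
Perfect 5th (5th): D#
Minor 7th (7th): F#
Major 9th (9th): A#
Augmented 11th (11th): C##

G#  B#  D#  F#  A#  C##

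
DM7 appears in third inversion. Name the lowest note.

DM7 in root position is D–F#–A–C#.
Third inversion places the seventh in the bass, which is C#.

C#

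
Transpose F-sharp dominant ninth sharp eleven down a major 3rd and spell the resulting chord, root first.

D  F#  A  C  E  G#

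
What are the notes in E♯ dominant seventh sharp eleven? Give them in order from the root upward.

E-sharp  G-double-sharp  B-sharp  D-sharp  A-double-sharp

E♯ dominant seventh sharp eleven: dominant seventh sharp eleven on E-sharp.
- root: E-sharp
- major 3rd: G-double-sharp
- perfect 5th: B-sharp
- minor 7th: D-sharp
- augmented 11th: A-double-sharp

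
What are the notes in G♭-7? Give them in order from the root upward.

Gb – Bbb – Db – Fb

G♭-7 is a minor seventh built on Gb.
Root: Gb
Minor 3rd (3rd): Bbb
Perfect 5th (5th): Db
Minor 7th (7th): Fb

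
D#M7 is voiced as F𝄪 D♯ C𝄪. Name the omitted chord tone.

A♯

D#M7 = D♯, F𝄪, A♯, C𝄪. The voicing lacks the 5th (perfect 5th), A♯.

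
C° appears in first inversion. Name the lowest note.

Eb

C° in root position is C–Eb–Gb.
First inversion places the third in the bass, which is Eb.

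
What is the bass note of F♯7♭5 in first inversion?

A#

F♯7♭5 = F#–A#–C–E. First inversion → third in the bass = A#.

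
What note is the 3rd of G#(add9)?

B#

G#(add9) is built on G#; its 3rd is a major 3rd above the root.
A third above G uses the letter B, and the major 3rd above G# is B#.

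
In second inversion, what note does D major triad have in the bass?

A

D major triad in root position is D–F-sharp–A.
Second inversion places the fifth in the bass, which is A.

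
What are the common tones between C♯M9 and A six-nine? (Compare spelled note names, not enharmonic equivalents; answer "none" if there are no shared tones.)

C#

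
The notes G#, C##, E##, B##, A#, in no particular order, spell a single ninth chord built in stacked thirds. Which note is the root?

Stacking in thirds gives A# – C## – E## – G# – B##, so A# is the root — A# dominant seventh sharp nine sharp five.

A#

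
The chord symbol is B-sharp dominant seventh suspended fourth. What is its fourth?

E#

Root of B-sharp dominant seventh suspended fourth = B#. The 4th is a perfect 4th: B# up a perfect 4th → E#.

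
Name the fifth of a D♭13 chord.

Ab

Root of D♭13 = Db. The 5th is a perfect 5th: Db up a perfect 5th → Ab.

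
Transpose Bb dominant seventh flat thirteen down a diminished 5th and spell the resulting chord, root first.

E G-sharp B D C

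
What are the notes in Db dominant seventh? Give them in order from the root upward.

Db, F, Ab, Cb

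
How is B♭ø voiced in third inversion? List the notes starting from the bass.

In root position, B♭ø is Bb–Db–Fb–Ab.
Third inversion puts the seventh (Ab) in the bass.

Ab, Bb, Db, Fb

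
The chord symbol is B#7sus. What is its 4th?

B#7sus is built on B#; its 4th is a perfect 4th above the root.
A fourth above B uses the letter E, and the perfect 4th above B# is E#.

E#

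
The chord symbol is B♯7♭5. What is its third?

Root of B♯7♭5 = B#. The 3rd is a major 3rd: B# up a major 3rd → D##.

D##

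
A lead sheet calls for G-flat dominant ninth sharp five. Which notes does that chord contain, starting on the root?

G-flat, B-flat, D, F-flat, A-flat

G-flat dominant ninth sharp five is a dominant ninth sharp five built on G-flat.
G-flat — root
B-flat — major 3rd
D — augmented 5th
F-flat — minor 7th
A-flat — major 9th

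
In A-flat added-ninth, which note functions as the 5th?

Root of A-flat added-ninth = A-flat. The 5th is a perfect 5th: A-flat up a perfect 5th → E-flat.

E-flat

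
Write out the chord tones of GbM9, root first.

Gb – Bb – Db – F – Ab

Root Gb, quality major ninth:
Gb — root
Bb — major 3rd
Db — perfect 5th
F — major 7th
Ab — major 9th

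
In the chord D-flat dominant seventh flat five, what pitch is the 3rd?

D-flat dominant seventh flat five is built on Db; its 3rd is a major 3rd above the root.
A third above D uses the letter F, and the major 3rd above Db is F.

F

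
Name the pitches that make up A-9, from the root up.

A-9 is a minor ninth built on A.
root → A
3rd (minor 3rd) → C
5th (perfect 5th) → E
7th (minor 7th) → G
9th (major 9th) → B

A, C, E, G, B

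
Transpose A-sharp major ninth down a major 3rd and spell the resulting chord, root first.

A-sharp down a major 3rd → F-sharp. New chord: F-sharp major ninth.
F-sharp — root
A-sharp — major 3rd
C-sharp — perfect 5th
E-sharp — major 7th
G-sharp — major 9th

F-sharp A-sharp C-sharp E-sharp G-sharp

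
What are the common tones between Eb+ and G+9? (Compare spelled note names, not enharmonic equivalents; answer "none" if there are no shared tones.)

G B

Eb+: E♭ G B
G+9: G B D♯ F A
Common to both → G, B.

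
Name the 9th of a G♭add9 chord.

Root of G♭add9 = Gb. The 9th is a major 9th: Gb up a major 9th → Ab.

Ab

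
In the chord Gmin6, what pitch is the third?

B♭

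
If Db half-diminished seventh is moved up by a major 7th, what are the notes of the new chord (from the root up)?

A major 7th up from D♭ is C, so the new chord is C half-diminished seventh.
- root: C
- minor 3rd: E♭
- diminished 5th: G♭
- minor 7th: B♭

C, E♭, G♭, B♭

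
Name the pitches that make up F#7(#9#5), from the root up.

F#7(#9#5) is a dominant seventh sharp nine sharp five built on F♯.
root → F♯
3rd (major 3rd) → A♯
5th (augmented 5th) → C𝄪
7th (minor 7th) → E
9th (augmented 9th) → G𝄪

F♯ A♯ C𝄪 E G𝄪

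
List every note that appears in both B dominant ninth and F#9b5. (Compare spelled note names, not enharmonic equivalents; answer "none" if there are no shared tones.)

B dominant ninth: B D# F# A C#
F#9b5: F# A# C E G#
Common to both → F#.

F#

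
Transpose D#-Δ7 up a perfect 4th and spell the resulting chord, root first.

Transposed root: D♯ → G♯ (perfect 4th up). So we spell G♯ minor-major seventh:
G♯ — root
B — minor 3rd
D♯ — perfect 5th
F𝄪 — major 7th

G♯, B, D♯, F𝄪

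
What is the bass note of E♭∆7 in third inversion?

E♭∆7 in root position is E♭–G–B♭–D.
Third inversion places the seventh in the bass, which is D.

D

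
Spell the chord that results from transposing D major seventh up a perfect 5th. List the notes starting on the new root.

A – C-sharp – E – G-sharp

A perfect 5th up from D is A, so the new chord is A major seventh.
Root: A
Major 3rd (3rd): C-sharp
Perfect 5th (5th): E
Major 7th (7th): G-sharp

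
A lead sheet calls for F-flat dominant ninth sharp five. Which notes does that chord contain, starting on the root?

F-flat, A-flat, C, E-double-flat, G-flat

Root F-flat, quality dominant ninth sharp five:
- root: F-flat
- major 3rd: A-flat
- augmented 5th: C
- minor 7th: E-double-flat
- major 9th: G-flat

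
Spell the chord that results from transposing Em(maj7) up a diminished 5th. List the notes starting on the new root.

Bb, Db, F, A

A diminished 5th up from E is Bb, so the new chord is Bb minor-major seventh.
Bb — root
Db — minor 3rd
F — perfect 5th
A — major 7th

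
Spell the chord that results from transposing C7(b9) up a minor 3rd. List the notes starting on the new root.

Transposed root: C → Eb (minor 3rd up). So we spell Eb dominant seventh flat nine:
- root: Eb
- major 3rd: G
- perfect 5th: Bb
- minor 7th: Db
- minor 9th: Fb

Eb, G, Bb, Db, Fb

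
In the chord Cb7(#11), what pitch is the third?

E♭

Cb7(#11) is built on C♭; its 3rd is a major 3rd above the root.
A third above C uses the letter E, and the major 3rd above C♭ is E♭.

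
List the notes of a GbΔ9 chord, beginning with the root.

Root Gb, quality major ninth:
root → Gb
3rd (major 3rd) → Bb
5th (perfect 5th) → Db
7th (major 7th) → F
9th (major 9th) → Ab

Gb, Bb, Db, F, Ab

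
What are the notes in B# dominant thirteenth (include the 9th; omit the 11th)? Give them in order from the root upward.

B# dominant thirteenth: dominant thirteenth on B♯.
Root: B♯
Major 3rd (3rd): D𝄪
Perfect 5th (5th): F𝄪
Minor 7th (7th): A♯
Major 9th (9th): C𝄪
Major 13th (13th): G𝄪

B♯  D𝄪  F𝄪  A♯  C𝄪  G𝄪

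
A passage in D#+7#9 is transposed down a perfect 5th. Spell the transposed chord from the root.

Transposed root: D# → G# (perfect 5th down). So we spell G# dominant seventh sharp nine sharp five:
G# — root
B# — major 3rd
D## — augmented 5th
F# — minor 7th
A## — augmented 9th

G#, B#, D##, F#, A##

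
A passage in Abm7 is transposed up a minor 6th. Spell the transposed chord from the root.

Fb Abb Cb Ebb

Ab up a minor 6th → Fb. New chord: Fb minor seventh.
- root: Fb
- minor 3rd: Abb
- perfect 5th: Cb
- minor 7th: Ebb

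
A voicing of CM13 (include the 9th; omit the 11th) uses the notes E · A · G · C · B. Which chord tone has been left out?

CM13 = C, E, G, B, D, A. The voicing lacks the 9th (major 9th), D.

D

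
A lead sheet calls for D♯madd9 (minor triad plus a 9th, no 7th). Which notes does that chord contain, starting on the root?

D♯ – F♯ – A♯ – E♯

D♯madd9 is a minor added-ninth built on D♯.
root → D♯
3rd (minor 3rd) → F♯
5th (perfect 5th) → A♯
9th (major 9th) → E♯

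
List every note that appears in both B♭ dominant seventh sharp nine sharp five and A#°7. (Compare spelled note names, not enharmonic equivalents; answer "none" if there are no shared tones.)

B♭ dominant seventh sharp nine sharp five = B♭, D, F♯, A♭, C♯.
A#°7 = A♯, C♯, E, G.
Shared: C♯.

C♯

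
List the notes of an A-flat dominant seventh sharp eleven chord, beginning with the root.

Root A-flat, quality dominant seventh sharp eleven:
A-flat — root
C — major 3rd
E-flat — perfect 5th
G-flat — minor 7th
D — augmented 11th

A-flat C E-flat G-flat D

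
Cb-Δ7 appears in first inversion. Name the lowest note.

Cb-Δ7 in root position is Cb–Ebb–Gb–Bb.
First inversion places the third in the bass, which is Ebb.

Ebb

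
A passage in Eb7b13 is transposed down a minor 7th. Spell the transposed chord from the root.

F – A – C – E♭ – D♭

Transposed root: E♭ → F (minor 7th down). So we spell F dominant seventh flat thirteen:
F — root
A — major 3rd
C — perfect 5th
E♭ — minor 7th
D♭ — minor 13th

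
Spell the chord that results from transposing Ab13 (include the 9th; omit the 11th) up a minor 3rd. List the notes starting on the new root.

A minor 3rd up from A♭ is C♭, so the new chord is C♭ dominant thirteenth.
C♭ — root
E♭ — major 3rd
G♭ — perfect 5th
B𝄫 — minor 7th
D♭ — major 9th
A♭ — major 13th

C♭  E♭  G♭  B𝄫  D♭  A♭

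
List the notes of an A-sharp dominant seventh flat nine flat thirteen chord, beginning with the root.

A# C## E# G# B F#

A-sharp dominant seventh flat nine flat thirteen: dominant seventh flat nine flat thirteen on A#.
root → A#
3rd (major 3rd) → C##
5th (perfect 5th) → E#
7th (minor 7th) → G#
9th (minor 9th) → B
13th (minor 13th) → F#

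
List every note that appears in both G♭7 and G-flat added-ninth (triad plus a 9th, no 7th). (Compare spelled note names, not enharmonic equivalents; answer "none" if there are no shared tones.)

G♭7 = Gb, Bb, Db, Fb.
G-flat added-ninth = Gb, Bb, Db, Ab.
Shared: Gb, Bb, Db.

Gb  Bb  Db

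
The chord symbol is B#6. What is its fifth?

F##

Root of B#6 = B#. The 5th is a perfect 5th: B# up a perfect 5th → F##.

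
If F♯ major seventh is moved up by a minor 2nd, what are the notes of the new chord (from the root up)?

A minor 2nd up from F# is G, so the new chord is G major seventh.
G — root
B — major 3rd
D — perfect 5th
F# — major 7th

G B D F#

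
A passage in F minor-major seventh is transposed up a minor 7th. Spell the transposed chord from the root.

Transposed root: F → E-flat (minor 7th up). So we spell E-flat minor-major seventh:
- root: E-flat
- minor 3rd: G-flat
- perfect 5th: B-flat
- major 7th: D

E-flat G-flat B-flat D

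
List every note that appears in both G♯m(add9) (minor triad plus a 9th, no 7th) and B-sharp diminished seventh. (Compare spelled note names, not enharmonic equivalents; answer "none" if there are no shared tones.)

G♯m(add9) = G#, B, D#, A#.
B-sharp diminished seventh = B#, D#, F#, A.
Shared: D#.

D#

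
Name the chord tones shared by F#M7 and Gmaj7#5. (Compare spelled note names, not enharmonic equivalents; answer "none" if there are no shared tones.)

F#M7: F# A# C# E#
Gmaj7#5: G B D# F#
Common to both → F#.

F#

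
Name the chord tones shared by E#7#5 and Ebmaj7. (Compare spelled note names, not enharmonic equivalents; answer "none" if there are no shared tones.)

E#7#5 = E#, G##, B##, D#.
Ebmaj7 = Eb, G, Bb, D.
Shared: none.

none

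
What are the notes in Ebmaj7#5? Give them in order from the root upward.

Root Eb, quality augmented major seventh:
Root: Eb
Major 3rd (3rd): G
Augmented 5th (5th): B
Major 7th (7th): D

Eb, G, B, D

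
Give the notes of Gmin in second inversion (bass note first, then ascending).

In root position, Gmin is G–Bb–D.
Second inversion puts the fifth (D) in the bass.

D, G, Bb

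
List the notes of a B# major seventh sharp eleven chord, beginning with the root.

B# major seventh sharp eleven: major seventh sharp eleven on B♯.
root → B♯
3rd (major 3rd) → D𝄪
5th (perfect 5th) → F𝄪
7th (major 7th) → A𝄪
11th (augmented 11th) → E𝄪

B♯  D𝄪  F𝄪  A𝄪  E𝄪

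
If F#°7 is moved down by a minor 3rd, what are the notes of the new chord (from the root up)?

A minor 3rd down from F# is D#, so the new chord is D# diminished seventh.
Root: D#
Minor 3rd (3rd): F#
Diminished 5th (5th): A
Diminished 7th (7th): C

D#, F#, A, C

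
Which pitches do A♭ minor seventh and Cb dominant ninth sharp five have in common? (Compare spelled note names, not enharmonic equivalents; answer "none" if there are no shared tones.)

A♭ minor seventh = A-flat, C-flat, E-flat, G-flat.
Cb dominant ninth sharp five = C-flat, E-flat, G, B-double-flat, D-flat.
Shared: C-flat, E-flat.

C-flat – E-flat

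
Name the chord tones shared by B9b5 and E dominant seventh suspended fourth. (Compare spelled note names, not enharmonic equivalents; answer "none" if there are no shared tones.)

B, A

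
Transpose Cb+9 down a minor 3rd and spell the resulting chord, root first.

Ab C E Gb Bb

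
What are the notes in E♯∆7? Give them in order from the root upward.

E♯, G𝄪, B♯, D𝄪

E♯∆7: major seventh on E♯.
root → E♯
3rd (major 3rd) → G𝄪
5th (perfect 5th) → B♯
7th (major 7th) → D𝄪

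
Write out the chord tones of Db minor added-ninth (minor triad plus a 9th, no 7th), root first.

Db minor added-ninth is a minor added-ninth built on D-flat.
D-flat — root
F-flat — minor 3rd
A-flat — perfect 5th
E-flat — major 9th

D-flat, F-flat, A-flat, E-flat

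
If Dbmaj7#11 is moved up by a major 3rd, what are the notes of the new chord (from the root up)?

A major 3rd up from Db is F, so the new chord is F major seventh sharp eleven.
root → F
3rd (major 3rd) → A
5th (perfect 5th) → C
7th (major 7th) → E
11th (augmented 11th) → B

F, A, C, E, B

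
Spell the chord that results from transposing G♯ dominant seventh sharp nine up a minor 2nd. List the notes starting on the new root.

A, C-sharp, E, G, B-sharp

A minor 2nd up from G-sharp is A, so the new chord is A dominant seventh sharp nine.
root → A
3rd (major 3rd) → C-sharp
5th (perfect 5th) → E
7th (minor 7th) → G
9th (augmented 9th) → B-sharp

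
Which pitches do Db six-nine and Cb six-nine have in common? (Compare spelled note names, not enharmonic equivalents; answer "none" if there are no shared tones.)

D-flat – A-flat – E-flat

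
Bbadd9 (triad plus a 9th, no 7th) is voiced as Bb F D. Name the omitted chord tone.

The full Bbadd9 chord is Bb, D, F, C.
Comparing with the voicing, the major 9th (9th) — C — is absent.

C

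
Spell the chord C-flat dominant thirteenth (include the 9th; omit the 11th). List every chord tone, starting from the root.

C-flat dominant thirteenth: dominant thirteenth on Cb.
Cb — root
Eb — major 3rd
Gb — perfect 5th
Bbb — minor 7th
Db — major 9th
Ab — major 13th

Cb, Eb, Gb, Bbb, Db, Ab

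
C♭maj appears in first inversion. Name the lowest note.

Eb

C♭maj in root position is Cb–Eb–Gb.
First inversion places the third in the bass, which is Eb.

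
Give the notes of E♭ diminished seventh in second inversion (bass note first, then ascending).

Bbb  Dbb  Eb  Gb

E♭ diminished seventh = Eb–Gb–Bbb–Dbb; second inversion → fifth (Bbb) lowest.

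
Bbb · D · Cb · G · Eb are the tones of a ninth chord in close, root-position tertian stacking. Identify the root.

Cb

Arranged so that each adjacent pair is a third by letter name: Cb – Eb – G – Bbb – D.
The bottom of that stack, Cb, is the root (this is Cb dominant seventh sharp nine sharp five).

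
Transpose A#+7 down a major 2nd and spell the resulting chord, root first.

A major 2nd down from A♯ is G♯, so the new chord is G♯ augmented seventh.
root → G♯
3rd (major 3rd) → B♯
5th (augmented 5th) → D𝄪
7th (minor 7th) → F♯

G♯ B♯ D𝄪 F♯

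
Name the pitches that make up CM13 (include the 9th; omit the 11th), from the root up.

CM13 is a major thirteenth built on C.
root → C
3rd (major 3rd) → E
5th (perfect 5th) → G
7th (major 7th) → B
9th (major 9th) → D
13th (major 13th) → A

C  E  G  B  D  A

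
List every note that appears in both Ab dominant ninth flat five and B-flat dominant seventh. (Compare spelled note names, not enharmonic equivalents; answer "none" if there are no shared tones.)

A-flat  B-flat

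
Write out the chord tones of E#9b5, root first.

Root E#, quality dominant ninth flat five:
E# — root
G## — major 3rd
B — diminished 5th
D# — minor 7th
F## — major 9th

E# G## B D# F##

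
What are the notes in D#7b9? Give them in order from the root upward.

D#7b9 is a dominant seventh flat nine built on D#.
D# — root
F## — major 3rd
A# — perfect 5th
C# — minor 7th
E — minor 9th

D#, F##, A#, C#, E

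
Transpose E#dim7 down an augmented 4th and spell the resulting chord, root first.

Transposed root: E# → B (augmented 4th down). So we spell B diminished seventh:
- root: B
- minor 3rd: D
- diminished 5th: F
- diminished 7th: Ab

B – D – F – Ab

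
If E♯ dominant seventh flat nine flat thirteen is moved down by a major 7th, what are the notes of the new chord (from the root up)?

F-sharp A-sharp C-sharp E G D

Transposed root: E-sharp → F-sharp (major 7th down). So we spell F-sharp dominant seventh flat nine flat thirteen:
- root: F-sharp
- major 3rd: A-sharp
- perfect 5th: C-sharp
- minor 7th: E
- minor 9th: G
- minor 13th: D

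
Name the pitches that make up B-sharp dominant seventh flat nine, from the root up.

Root B♯, quality dominant seventh flat nine:
B♯ — root
D𝄪 — major 3rd
F𝄪 — perfect 5th
A♯ — minor 7th
C♯ — minor 9th

B♯ D𝄪 F𝄪 A♯ C♯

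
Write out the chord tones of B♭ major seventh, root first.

B-flat, D, F, A

B♭ major seventh: major seventh on B-flat.
B-flat — root
D — major 3rd
F — perfect 5th
A — major 7th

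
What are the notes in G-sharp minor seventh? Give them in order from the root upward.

G-sharp minor seventh: minor seventh on G-sharp.
G-sharp — root
B — minor 3rd
D-sharp — perfect 5th
F-sharp — minor 7th

G-sharp, B, D-sharp, F-sharp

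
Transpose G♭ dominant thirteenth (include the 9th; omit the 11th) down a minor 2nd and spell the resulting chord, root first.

F – A – C – E♭ – G – D

G♭ down a minor 2nd → F. New chord: F dominant thirteenth.
Root: F
Major 3rd (3rd): A
Perfect 5th (5th): C
Minor 7th (7th): E♭
Major 9th (9th): G
Major 13th (13th): D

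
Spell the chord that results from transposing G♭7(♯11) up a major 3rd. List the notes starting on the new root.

Transposed root: G♭ → B♭ (major 3rd up). So we spell B♭ dominant seventh sharp eleven:
B♭ — root
D — major 3rd
F — perfect 5th
A♭ — minor 7th
E — augmented 11th

B♭ D F A♭ E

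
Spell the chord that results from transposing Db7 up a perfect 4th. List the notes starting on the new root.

G♭ B♭ D♭ F♭

Transposed root: D♭ → G♭ (perfect 4th up). So we spell G♭ dominant seventh:
root → G♭
3rd (major 3rd) → B♭
5th (perfect 5th) → D♭
7th (minor 7th) → F♭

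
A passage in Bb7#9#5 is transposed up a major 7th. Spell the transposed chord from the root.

A – C♯ – E♯ – G – B♯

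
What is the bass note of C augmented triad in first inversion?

E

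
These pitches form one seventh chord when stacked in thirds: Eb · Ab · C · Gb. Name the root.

Ab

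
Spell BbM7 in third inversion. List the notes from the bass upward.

BbM7 = Bb–D–F–A; third inversion → seventh (A) lowest.

A, Bb, D, F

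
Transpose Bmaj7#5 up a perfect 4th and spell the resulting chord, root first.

B up a perfect 4th → E. New chord: E augmented major seventh.
- root: E
- major 3rd: G#
- augmented 5th: B#
- major 7th: D#

E  G#  B#  D#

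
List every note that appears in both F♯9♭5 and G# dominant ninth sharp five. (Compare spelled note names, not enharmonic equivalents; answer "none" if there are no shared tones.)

F♯9♭5: F# A# C E G#
G# dominant ninth sharp five: G# B# D## F# A#
Common to both → F#, A#, G#.

F# – A# – G#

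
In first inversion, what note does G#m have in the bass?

G#m in root position is G#–B–D#.
First inversion places the third in the bass, which is B.

B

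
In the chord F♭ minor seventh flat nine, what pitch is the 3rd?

A-double-flat

F♭ minor seventh flat nine is built on F-flat; its 3rd is a minor 3rd above the root.
A third above F uses the letter A, and the minor 3rd above F-flat is A-double-flat.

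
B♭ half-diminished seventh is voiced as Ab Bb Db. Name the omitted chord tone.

B♭ half-diminished seventh = Bb, Db, Fb, Ab. The voicing lacks the 5th (diminished 5th), Fb.

Fb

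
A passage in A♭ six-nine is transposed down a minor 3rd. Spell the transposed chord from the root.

F  A  C  D  G

Ab down a minor 3rd → F. New chord: F six-nine.
root → F
3rd (major 3rd) → A
5th (perfect 5th) → C
6th (major 6th) → D
9th (major 9th) → G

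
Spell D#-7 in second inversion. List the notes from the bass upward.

A#, C#, D#, F#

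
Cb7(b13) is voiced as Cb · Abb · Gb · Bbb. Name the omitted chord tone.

Eb

The full Cb7(b13) chord is Cb, Eb, Gb, Bbb, Abb.
Comparing with the voicing, the major 3rd (3rd) — Eb — is absent.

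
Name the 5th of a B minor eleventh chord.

F-sharp

B minor eleventh is built on B; its 5th is a perfect 5th above the root.
A fifth above B uses the letter F, and the perfect 5th above B is F-sharp.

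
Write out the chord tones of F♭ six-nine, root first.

Fb Ab Cb Db Gb

Root Fb, quality six-nine:
Root: Fb
Major 3rd (3rd): Ab
Perfect 5th (5th): Cb
Major 6th (6th): Db
Major 9th (9th): Gb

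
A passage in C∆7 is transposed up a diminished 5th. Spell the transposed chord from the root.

Gb  Bb  Db  F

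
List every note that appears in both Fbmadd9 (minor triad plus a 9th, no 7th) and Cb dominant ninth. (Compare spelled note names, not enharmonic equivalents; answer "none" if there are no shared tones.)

Fbmadd9: F♭ A𝄫 C♭ G♭
Cb dominant ninth: C♭ E♭ G♭ B𝄫 D♭
Common to both → C♭, G♭.

C♭ G♭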